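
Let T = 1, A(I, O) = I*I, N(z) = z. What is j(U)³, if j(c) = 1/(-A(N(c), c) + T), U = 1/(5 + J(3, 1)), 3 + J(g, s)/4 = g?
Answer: 15625/13824 ≈ 1.1303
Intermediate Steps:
A(I, O) = I²
J(g, s) = -12 + 4*g
U = ⅕ (U = 1/(5 + (-12 + 4*3)) = 1/(5 + (-12 + 12)) = 1/(5 + 0) = 1/5 = ⅕ ≈ 0.20000)
j(c) = 1/(1 - c²) (j(c) = 1/(-c² + 1) = 1/(1 - c²))
j(U)³ = (-1/(-1 + (⅕)²))³ = (-1/(-1 + 1/25))³ = (-1/(-24/25))³ = (-1*(-25/24))³ = (25/24)³ = 15625/13824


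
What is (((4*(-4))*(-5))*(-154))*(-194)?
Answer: 2390080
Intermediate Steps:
(((4*(-4))*(-5))*(-154))*(-194) = (-16*(-5)*(-154))*(-194) = (80*(-154))*(-194) = -12320*(-194) = 2390080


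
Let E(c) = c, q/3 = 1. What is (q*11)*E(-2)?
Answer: -66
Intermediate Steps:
q = 3 (q = 3*1 = 3)
(q*11)*E(-2) = (3*11)*(-2) = 33*(-2) = -66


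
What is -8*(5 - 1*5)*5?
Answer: 0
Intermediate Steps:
-8*(5 - 1*5)*5 = -8*(5 - 5)*5 = -8*0*5 = 0*5 = 0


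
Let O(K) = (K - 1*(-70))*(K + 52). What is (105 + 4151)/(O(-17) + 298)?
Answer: 4256/2153 ≈ 1.9768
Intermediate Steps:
O(K) = (52 + K)*(70 + K) (O(K) = (K + 70)*(52 + K) = (70 + K)*(52 + K) = (52 + K)*(70 + K))
(105 + 4151)/(O(-17) + 298) = (105 + 4151)/((3640 + (-17)² + 122*(-17)) + 298) = 4256/((3640 + 289 - 2074) + 298) = 4256/(1855 + 298) = 4256/2153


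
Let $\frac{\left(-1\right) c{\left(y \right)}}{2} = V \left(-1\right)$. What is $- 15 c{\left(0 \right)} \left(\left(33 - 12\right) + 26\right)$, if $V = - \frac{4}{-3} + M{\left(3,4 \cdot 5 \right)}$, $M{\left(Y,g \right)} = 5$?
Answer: $-8930$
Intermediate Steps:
$V = \frac{19}{3}$ ($V = - \frac{4}{-3} + 5 = \left(-4\right) \left(- \frac{1}{3}\right) + 5 = \frac{4}{3} + 5 = \frac{19}{3} \approx 6.3333$)
$c{\left(y \right)} = \frac{38}{3}$ ($c{\left(y \right)} = - 2 \cdot \frac{19}{3} \left(-1\right) = \left(-2\right) \left(- \frac{19}{3}\right) = \frac{38}{3}$)
$- 15 c{\left(0 \right)} \left(\left(33 - 12\right) + 26\right) = \left(-15\right) \frac{38}{3} \left(\left(33 - 12\right) + 26\right) = - 190 \left(21 + 26\right) = \left(-190\right) 47 = -8930$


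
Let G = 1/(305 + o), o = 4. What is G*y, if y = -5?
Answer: -5/309 ≈ -0.016181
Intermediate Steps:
G = 1/309 (G = 1/(305 + 4) = 1/309 ≈ 0.0032362)
G*y = (1/309)*(-5) = -5/309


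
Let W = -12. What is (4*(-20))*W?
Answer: 960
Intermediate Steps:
(4*(-20))*W = (4*(-20))*(-12) = -80*(-12) = 960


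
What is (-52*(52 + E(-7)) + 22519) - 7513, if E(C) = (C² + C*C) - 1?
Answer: 7258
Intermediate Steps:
E(C) = -1 + 2*C² (E(C) = (C² + C²) - 1 = 2*C² - 1 = -1 + 2*C²)
(-52*(52 + E(-7)) + 22519) - 7513 = (-52*(52 + (-1 + 2*(-7)²)) + 22519) - 7513 = (-52*(52 + (-1 + 2*49)) + 22519) - 7513 = (-52*(52 + (-1 + 98)) + 22519) - 7513 = (-52*(52 + 97) + 22519) - 7513 = (-52*149 + 22519) - 7513 = (-7748 + 22519) - 7513 = 14771 - 7513 = 7258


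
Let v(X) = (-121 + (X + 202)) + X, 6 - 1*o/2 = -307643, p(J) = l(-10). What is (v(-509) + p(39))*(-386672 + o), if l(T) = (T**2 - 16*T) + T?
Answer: -157066062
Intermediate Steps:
l(T) = T**2 - 15*T
p(J) = 250 (p(J) = -10*(-15 - 10) = -10*(-25) = 250)
o = 615298 (o = 12 - 2*(-307643) = 12 + 615286 = 615298)
v(X) = 81 + 2*X (v(X) = (-121 + (202 + X)) + X = (81 + X) + X = 81 + 2*X)
(v(-509) + p(39))*(-386672 + o) = ((81 + 2*(-509)) + 250)*(-386672 + 615298) = ((81 - 1018) + 250)*228626 = (-937 + 250)*228626 = -687*228626 = -157066062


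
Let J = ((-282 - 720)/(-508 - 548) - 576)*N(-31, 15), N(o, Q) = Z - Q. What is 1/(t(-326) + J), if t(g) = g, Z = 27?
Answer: -44/317971 ≈ -0.00013838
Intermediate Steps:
N(o, Q) = 27 - Q
J = -303627/44 (J = ((-282 - 720)/(-508 - 548) - 576)*(27 - 1*15) = (-1002/(-1056) - 576)*(27 - 15) = (-1002*(-1/1056) - 576)*12 = (167/176 - 576)*12 = -101209/176*12 = -303627/44 ≈ -6900.6)
1/(t(-326) + J) = 1/(-326 - 303627/44) = 1/(-317971/44) = -44/317971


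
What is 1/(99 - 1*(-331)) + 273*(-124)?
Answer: -14556359/430 ≈ -33852.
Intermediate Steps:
1/(99 - 1*(-331)) + 273*(-124) = 1/(99 + 331) - 33852 = 1/430 - 33852 = -14556359/430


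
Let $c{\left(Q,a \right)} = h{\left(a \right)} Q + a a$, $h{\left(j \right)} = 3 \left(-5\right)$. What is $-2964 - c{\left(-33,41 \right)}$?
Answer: $-5140$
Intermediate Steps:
$h{\left(j \right)} = -15$
$c{\left(Q,a \right)} = a^{2} - 15 Q$ ($c{\left(Q,a \right)} = - 15 Q + a a = - 15 Q + a^{2} = a^{2} - 15 Q$)
$-2964 - c{\left(-33,41 \right)} = -2964 - \left(41^{2} - -495\right) = -2964 - \left(1681 + 495\right) = -2964 - 2176 = -5140$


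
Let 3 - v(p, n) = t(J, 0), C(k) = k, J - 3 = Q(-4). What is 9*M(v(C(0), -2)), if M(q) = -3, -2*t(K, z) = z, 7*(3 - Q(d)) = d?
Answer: -27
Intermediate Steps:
Q(d) = 3 - d/7
J = 46/7 (J = 3 + (3 - ⅐*(-4)) = 3 + (3 + 4/7) = 3 + 25/7 = 46/7 ≈ 6.5714)
t(K, z) = -z/2
v(p, n) = 3 (v(p, n) = 3 - (-1)*0/2 = 3 - 1*0 = 3 + 0 = 3)
9*M(v(C(0), -2)) = 9*(-3) = -27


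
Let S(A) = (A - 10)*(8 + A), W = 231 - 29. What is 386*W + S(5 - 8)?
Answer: 77907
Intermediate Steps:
W = 202
S(A) = (-10 + A)*(8 + A)
386*W + S(5 - 8) = 386*202 + (-80 + (5 - 8)² - 2*(5 - 8)) = 77972 + (-80 + (-3)² - 2*(-3)) = 77972 + (-80 + 9 + 6) = 77972 - 65 = 77907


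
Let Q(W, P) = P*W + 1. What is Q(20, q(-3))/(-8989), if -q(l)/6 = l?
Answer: -361/8989 ≈ -0.040160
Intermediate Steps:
q(l) = -6*l
Q(W, P) = 1 + P*W
Q(20, q(-3))/(-8989) = (1 - 6*(-3)*20)/(-8989) = (1 + 18*20)*(-1/8989) = (1 + 360)*(-1/8989) = 361*(-1/8989) = -361/8989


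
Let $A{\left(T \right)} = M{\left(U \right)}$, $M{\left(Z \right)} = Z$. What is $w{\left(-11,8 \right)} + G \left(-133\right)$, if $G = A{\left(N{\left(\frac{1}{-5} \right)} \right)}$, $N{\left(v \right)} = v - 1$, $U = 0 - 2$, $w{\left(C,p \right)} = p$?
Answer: $274$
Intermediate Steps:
$U = -2$
$N{\left(v \right)} = -1 + v$
$A{\left(T \right)} = -2$
$G = -2$
$w{\left(-11,8 \right)} + G \left(-133\right) = 8 - -266 = 8 + 266 = 274$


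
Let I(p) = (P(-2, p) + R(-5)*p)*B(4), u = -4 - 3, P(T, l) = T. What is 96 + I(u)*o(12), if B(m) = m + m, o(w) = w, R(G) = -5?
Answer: 3264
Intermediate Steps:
B(m) = 2*m
u = -7
I(p) = -16 - 40*p (I(p) = (-2 - 5*p)*(2*4) = (-2 - 5*p)*8 = -16 - 40*p)
96 + I(u)*o(12) = 96 + (-16 - 40*(-7))*12 = 96 + (-16 + 280)*12 = 96 + 264*12 = 96 + 3168 = 3264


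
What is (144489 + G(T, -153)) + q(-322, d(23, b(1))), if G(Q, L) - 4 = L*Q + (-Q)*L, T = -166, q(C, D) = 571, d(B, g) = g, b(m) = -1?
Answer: 145064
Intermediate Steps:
G(Q, L) = 4 (G(Q, L) = 4 + (L*Q + (-Q)*L) = 4 + (L*Q - L*Q) = 4 + 0 = 4)
(144489 + G(T, -153)) + q(-322, d(23, b(1))) = (144489 + 4) + 571 = 144493 + 571 = 145064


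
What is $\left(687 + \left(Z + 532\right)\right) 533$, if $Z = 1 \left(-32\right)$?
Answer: $632671$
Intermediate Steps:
$Z = -32$
$\left(687 + \left(Z + 532\right)\right) 533 = \left(687 + \left(-32 + 532\right)\right) 533 = \left(687 + 500\right) 533 = 1187 \cdot 533 = 632671$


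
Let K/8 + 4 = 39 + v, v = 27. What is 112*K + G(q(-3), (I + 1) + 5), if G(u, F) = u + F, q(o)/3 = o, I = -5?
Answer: 55544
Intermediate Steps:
K = 496 (K = -32 + 8*(39 + 27) = -32 + 8*66 = -32 + 528 = 496)
q(o) = 3*o
G(u, F) = F + u
112*K + G(q(-3), (I + 1) + 5) = 112*496 + (((-5 + 1) + 5) + 3*(-3)) = 55552 + ((-4 + 5) - 9) = 55552 + (1 - 9) = 55552 - 8 = 55544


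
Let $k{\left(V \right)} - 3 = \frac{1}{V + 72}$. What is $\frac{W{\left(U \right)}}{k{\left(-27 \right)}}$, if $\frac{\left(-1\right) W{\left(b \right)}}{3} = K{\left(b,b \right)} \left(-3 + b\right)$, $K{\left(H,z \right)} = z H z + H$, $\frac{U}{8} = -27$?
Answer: $- \frac{37244183535}{17} \approx -2.1908 \cdot 10^{9}$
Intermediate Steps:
$U = -216$ ($U = 8 \left(-27\right) = -216$)
$k{\left(V \right)} = 3 + \frac{1}{72 + V}$ ($k{\left(V \right)} = 3 + \frac{1}{V + 72} = 3 + \frac{1}{72 + V}$)
$K{\left(H,z \right)} = H + H z^{2}$ ($K{\left(H,z \right)} = H z z + H = H z^{2} + H = H + H z^{2}$)
$W{\left(b \right)} = - 3 b \left(1 + b^{2}\right) \left(-3 + b\right)$
$\frac{W{\left(U \right)}}{k{\left(-27 \right)}} = \frac{\left(-3\right) \left(-216\right) \left(1 + \left(-216\right)^{2}\right) \left(-3 - 216\right)}{\frac{1}{72 - 27} \left(217 + 3 \left(-27\right)\right)} = \frac{\left(-3\right) \left(-216\right) \left(1 + 46656\right) \left(-219\right)}{\frac{1}{45} \left(217 - 81\right)} = \frac{\left(-3\right) \left(-216\right) 46657 \left(-219\right)}{\frac{1}{45} \cdot 136} = - \frac{6621188184}{\frac{136}{45}} = \left(-6621188184\right) \frac{45}{136} = - \frac{37244183535}{17}$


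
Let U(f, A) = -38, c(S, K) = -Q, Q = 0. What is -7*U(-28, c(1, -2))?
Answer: 266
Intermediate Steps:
c(S, K) = 0 (c(S, K) = -1*0 = 0)
-7*U(-28, c(1, -2)) = -7*(-38) = 266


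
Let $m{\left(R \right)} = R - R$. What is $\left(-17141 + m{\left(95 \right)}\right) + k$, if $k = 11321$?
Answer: $-5820$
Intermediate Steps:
$m{\left(R \right)} = 0$
$\left(-17141 + m{\left(95 \right)}\right) + k = \left(-17141 + 0\right) + 11321 = -17141 + 11321 = -5820$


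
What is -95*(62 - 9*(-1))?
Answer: -6745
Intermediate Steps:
-95*(62 - 9*(-1)) = -95*(62 + 9) = -95*71 = -6745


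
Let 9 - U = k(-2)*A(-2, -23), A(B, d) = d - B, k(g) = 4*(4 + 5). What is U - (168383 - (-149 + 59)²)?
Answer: -159518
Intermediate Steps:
k(g) = 36 (k(g) = 4*9 = 36)
U = 765 (U = 9 - 36*(-23 - 1*(-2)) = 9 - 36*(-23 + 2) = 9 - 36*(-21) = 9 - 1*(-756) = 9 + 756 = 765)
U - (168383 - (-149 + 59)²) = 765 - (168383 - (-149 + 59)²) = 765 - (168383 - 1*(-90)²) = 765 - (168383 - 1*8100) = 765 - (168383 - 8100) = 765 - 1*160283 = 765 - 160283 = -159518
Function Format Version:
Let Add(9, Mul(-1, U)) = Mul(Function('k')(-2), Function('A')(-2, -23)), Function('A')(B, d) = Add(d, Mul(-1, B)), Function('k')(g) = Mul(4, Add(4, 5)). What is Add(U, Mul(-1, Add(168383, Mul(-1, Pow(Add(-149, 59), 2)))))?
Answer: -159518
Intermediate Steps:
Function('k')(g) = 36 (Function('k')(g) = Mul(4, 9) = 36)
U = 765 (U = Add(9, Mul(-1, Mul(36, Add(-23, Mul(-1, -2))))) = Add(9, Mul(-1, Mul(36, Add(-23, 2)))) = Add(9, Mul(-1, Mul(36, -21))) = Add(9, Mul(-1, -756)) = Add(9, 756) = 765)
Add(U, Mul(-1, Add(168383, Mul(-1, Pow(Add(-149, 59), 2))))) = Add(765, Mul(-1, Add(168383, Mul(-1, Pow(Add(-149, 59), 2))))) = Add(765, Mul(-1, Add(168383, Mul(-1, Pow(-90, 2))))) = Add(765, Mul(-1, Add(168383, Mul(-1, 8100)))) = Add(765, Mul(-1, Add(168383, -8100))) = Add(765, Mul(-1, 160283)) = Add(765, -160283) = -159518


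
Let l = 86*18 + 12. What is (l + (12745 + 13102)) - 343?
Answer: 27064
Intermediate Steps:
l = 1560 (l = 1548 + 12 = 1560)
(l + (12745 + 13102)) - 343 = (1560 + (12745 + 13102)) - 343 = (1560 + 25847) - 343 = 27407 - 343 = 27064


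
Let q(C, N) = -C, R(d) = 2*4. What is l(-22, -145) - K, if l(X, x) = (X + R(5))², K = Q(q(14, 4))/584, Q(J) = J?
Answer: 57239/292 ≈ 196.02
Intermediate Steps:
R(d) = 8
K = -7/292 (K = -1*14/584 = -14*1/584 = -7/292 ≈ -0.023973)
l(X, x) = (8 + X)² (l(X, x) = (X + 8)² = (8 + X)²)
l(-22, -145) - K = (8 - 22)² - 1*(-7/292) = (-14)² + 7/292 = 196 + 7/292 = 57239/292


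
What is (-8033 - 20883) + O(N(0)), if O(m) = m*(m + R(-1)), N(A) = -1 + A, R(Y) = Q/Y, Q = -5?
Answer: -28920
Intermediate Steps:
R(Y) = -5/Y
O(m) = m*(5 + m) (O(m) = m*(m - 5/(-1)) = m*(m - 5*(-1)) = m*(m + 5) = m*(5 + m))
(-8033 - 20883) + O(N(0)) = (-8033 - 20883) + (-1 + 0)*(5 + (-1 + 0)) = -28916 - (5 - 1) = -28916 - 1*4 = -28916 - 4 = -28920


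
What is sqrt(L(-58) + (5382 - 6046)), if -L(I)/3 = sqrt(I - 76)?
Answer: sqrt(-664 - 3*I*sqrt(134)) ≈ 0.67361 - 25.777*I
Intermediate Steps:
L(I) = -3*sqrt(-76 + I) (L(I) = -3*sqrt(I - 76) = -3*sqrt(-76 + I))
sqrt(L(-58) + (5382 - 6046)) = sqrt(-3*sqrt(-76 - 58) + (5382 - 6046)) = sqrt(-3*I*sqrt(134) - 664) = sqrt(-664 - 3*I*sqrt(134))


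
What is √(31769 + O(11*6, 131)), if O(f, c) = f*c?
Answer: √40415 ≈ 201.03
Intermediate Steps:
O(f, c) = c*f
√(31769 + O(11*6, 131)) = √(31769 + 131*(11*6)) = √(31769 + 131*66) = √(31769 + 8646) = √40415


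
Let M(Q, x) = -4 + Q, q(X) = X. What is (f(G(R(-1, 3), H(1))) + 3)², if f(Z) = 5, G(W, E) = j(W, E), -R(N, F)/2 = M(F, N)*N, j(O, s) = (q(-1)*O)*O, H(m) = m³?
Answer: 64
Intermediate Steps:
j(O, s) = -O² (j(O, s) = (-O)*O = -O²)
R(N, F) = -2*N*(-4 + F) (R(N, F) = -2*(-4 + F)*N = -2*N*(-4 + F))
G(W, E) = -W²
(f(G(R(-1, 3), H(1))) + 3)² = (5 + 3)² = 8² = 64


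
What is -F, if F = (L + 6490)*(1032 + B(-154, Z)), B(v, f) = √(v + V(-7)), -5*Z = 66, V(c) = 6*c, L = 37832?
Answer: -45740304 - 620508*I ≈ -4.574e+7 - 6.2051e+5*I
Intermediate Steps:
Z = -66/5 (Z = -⅕*66 = -66/5 ≈ -13.200)
B(v, f) = √(-42 + v) (B(v, f) = √(v + 6*(-7)) = √(v - 42) = √(-42 + v))
F = 45740304 + 620508*I (F = (37832 + 6490)*(1032 + √(-42 - 154)) = 44322*(1032 + √(-196)) = 44322*(1032 + 14*I) = 45740304 + 620508*I ≈ 4.574e+7 + 6.2051e+5*I)
-F = -(45740304 + 620508*I) = -45740304 - 620508*I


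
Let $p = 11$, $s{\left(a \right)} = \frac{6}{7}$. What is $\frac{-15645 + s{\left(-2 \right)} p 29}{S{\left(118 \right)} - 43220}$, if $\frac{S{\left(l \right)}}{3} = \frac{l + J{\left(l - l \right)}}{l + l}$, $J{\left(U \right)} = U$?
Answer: $\frac{16554}{46543} \approx 0.35567$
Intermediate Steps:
$s{\left(a \right)} = \frac{6}{7}$ ($s{\left(a \right)} = 6 \cdot \frac{1}{7} = \frac{6}{7}$)
$S{\left(l \right)} = \frac{3}{2}$ ($S{\left(l \right)} = 3 \frac{l + \left(l - l\right)}{l + l} = 3 \frac{l + 0}{2 l} = 3 l \frac{1}{2 l} = 3 \cdot \frac{1}{2} = \frac{3}{2}$)
$\frac{-15645 + s{\left(-2 \right)} p 29}{S{\left(118 \right)} - 43220} = \frac{-15645 + \frac{6}{7} \cdot 11 \cdot 29}{\frac{3}{2} - 43220} = \frac{-15645 + \frac{66}{7} \cdot 29}{- \frac{86437}{2}} = \left(-15645 + \frac{1914}{7}\right) \left(- \frac{2}{86437}\right) = \left(- \frac{107601}{7}\right) \left(- \frac{2}{86437}\right) = \frac{16554}{46543}$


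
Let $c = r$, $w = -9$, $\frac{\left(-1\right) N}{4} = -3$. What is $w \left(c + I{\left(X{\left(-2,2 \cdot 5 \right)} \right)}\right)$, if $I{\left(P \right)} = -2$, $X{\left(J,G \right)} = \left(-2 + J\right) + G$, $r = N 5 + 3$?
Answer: $-549$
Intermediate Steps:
$N = 12$ ($N = \left(-4\right) \left(-3\right) = 12$)
$r = 63$ ($r = 12 \cdot 5 + 3 = 60 + 3 = 63$)
$X{\left(J,G \right)} = -2 + G + J$
$c = 63$
$w \left(c + I{\left(X{\left(-2,2 \cdot 5 \right)} \right)}\right) = - 9 \left(63 - 2\right) = \left(-9\right) 61 = -549$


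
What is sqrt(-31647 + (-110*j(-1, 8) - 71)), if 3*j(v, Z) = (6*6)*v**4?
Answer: I*sqrt(33038) ≈ 181.76*I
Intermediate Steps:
j(v, Z) = 12*v**4 (j(v, Z) = ((6*6)*v**4)/3 = (36*v**4)/3 = 12*v**4)
sqrt(-31647 + (-110*j(-1, 8) - 71)) = sqrt(-31647 + (-1320*(-1)**4 - 71)) = sqrt(-31647 + (-1320 - 71)) = sqrt(-31647 - 1391) = sqrt(-33038) = I*sqrt(33038)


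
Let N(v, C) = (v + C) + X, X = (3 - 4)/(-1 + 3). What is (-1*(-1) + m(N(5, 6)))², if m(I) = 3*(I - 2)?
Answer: 2809/4 ≈ 702.25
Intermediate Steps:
X = -½ (X = -1/2 = -1*½ = -½ ≈ -0.50000)
N(v, C) = -½ + C + v (N(v, C) = (v + C) - ½ = (C + v) - ½ = -½ + C + v)
m(I) = -6 + 3*I (m(I) = 3*(-2 + I) = -6 + 3*I)
(-1*(-1) + m(N(5, 6)))² = (-1*(-1) + (-6 + 3*(-½ + 6 + 5)))² = (1 + (-6 + 3*(21/2)))² = (1 + (-6 + 63/2))² = (1 + 51/2)² = (53/2)² = 2809/4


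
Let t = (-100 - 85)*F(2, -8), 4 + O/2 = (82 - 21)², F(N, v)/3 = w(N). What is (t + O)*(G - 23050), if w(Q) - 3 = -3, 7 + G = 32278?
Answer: 68548914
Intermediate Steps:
G = 32271 (G = -7 + 32278 = 32271)
w(Q) = 0 (w(Q) = 3 - 3 = 0)
F(N, v) = 0 (F(N, v) = 3*0 = 0)
O = 7434 (O = -8 + 2*(82 - 21)² = -8 + 2*61² = -8 + 2*3721 = -8 + 7442 = 7434)
t = 0 (t = (-100 - 85)*0 = -185*0 = 0)
(t + O)*(G - 23050) = (0 + 7434)*(32271 - 23050) = 7434*9221 = 68548914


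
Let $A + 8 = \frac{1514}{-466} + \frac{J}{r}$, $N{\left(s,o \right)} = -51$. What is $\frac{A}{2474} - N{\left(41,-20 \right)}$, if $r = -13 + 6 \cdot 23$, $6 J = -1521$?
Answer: $\frac{7348862119}{144110500} \approx 50.995$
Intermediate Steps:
$J = - \frac{507}{2}$ ($J = \frac{1}{6} \left(-1521\right) = - \frac{507}{2} \approx -253.5$)
$r = 125$ ($r = -13 + 138 = 125$)
$A = - \frac{773381}{58250}$ ($A = -8 + \left(\frac{1514}{-466} - \frac{507}{2 \cdot 125}\right) = -8 + \left(1514 \left(- \frac{1}{466}\right) - \frac{507}{250}\right) = -8 - \frac{307381}{58250} = - \frac{773381}{58250} \approx -13.277$)
$\frac{A}{2474} - N{\left(41,-20 \right)} = - \frac{773381}{58250 \cdot 2474} - -51 = \left(- \frac{773381}{58250}\right) \frac{1}{2474} + 51 = - \frac{773381}{144110500} + 51 = \frac{7348862119}{144110500}$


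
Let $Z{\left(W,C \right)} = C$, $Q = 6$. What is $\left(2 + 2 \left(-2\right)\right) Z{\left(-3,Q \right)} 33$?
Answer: $-396$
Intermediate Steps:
$\left(2 + 2 \left(-2\right)\right) Z{\left(-3,Q \right)} 33 = \left(2 + 2 \left(-2\right)\right) 6 \cdot 33 = \left(2 - 4\right) 6 \cdot 33 = \left(-2\right) 6 \cdot 33 = \left(-12\right) 33 = -396$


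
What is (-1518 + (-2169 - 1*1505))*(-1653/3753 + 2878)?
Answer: -18690301784/1251 ≈ -1.4940e+7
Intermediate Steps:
(-1518 + (-2169 - 1*1505))*(-1653/3753 + 2878) = (-1518 + (-2169 - 1505))*(-1653*1/3753 + 2878) = (-1518 - 3674)*(-551/1251 + 2878) = -5192*3599827/1251 = -18690301784/1251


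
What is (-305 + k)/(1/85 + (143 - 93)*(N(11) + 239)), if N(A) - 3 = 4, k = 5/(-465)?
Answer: -2411110/97231593 ≈ -0.024798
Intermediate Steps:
k = -1/93 (k = 5*(-1/465) = -1/93 ≈ -0.010753)
N(A) = 7 (N(A) = 3 + 4 = 7)
(-305 + k)/(1/85 + (143 - 93)*(N(11) + 239)) = (-305 - 1/93)/(1/85 + (143 - 93)*(7 + 239)) = -28366/(93*(1/85 + 50*246)) = -28366/(93*(1/85 + 12300)) = -28366/(93*1045501/85) = -28366/93*85/1045501 = -2411110/97231593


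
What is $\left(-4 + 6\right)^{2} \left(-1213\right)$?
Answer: $-4852$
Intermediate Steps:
$\left(-4 + 6\right)^{2} \left(-1213\right) = 2^{2} \left(-1213\right) = 4 \left(-1213\right) = -4852$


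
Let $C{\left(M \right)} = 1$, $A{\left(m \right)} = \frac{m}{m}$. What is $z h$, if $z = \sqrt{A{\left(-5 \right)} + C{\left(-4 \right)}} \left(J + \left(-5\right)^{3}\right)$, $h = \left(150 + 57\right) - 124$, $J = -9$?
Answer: $- 11122 \sqrt{2} \approx -15729.0$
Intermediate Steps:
$A{\left(m \right)} = 1$
$h = 83$ ($h = 207 - 124 = 83$)
$z = - 134 \sqrt{2}$ ($z = \sqrt{1 + 1} \left(-9 + \left(-5\right)^{3}\right) = \sqrt{2} \left(-9 - 125\right) = \sqrt{2} \left(-134\right) = - 134 \sqrt{2} \approx -189.5$)
$z h = - 134 \sqrt{2} \cdot 83 = - 11122 \sqrt{2}$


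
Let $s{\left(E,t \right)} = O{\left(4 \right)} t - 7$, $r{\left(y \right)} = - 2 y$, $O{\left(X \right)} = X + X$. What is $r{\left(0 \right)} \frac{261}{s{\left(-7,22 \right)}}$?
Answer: $0$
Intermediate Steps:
$O{\left(X \right)} = 2 X$
$s{\left(E,t \right)} = -7 + 8 t$ ($s{\left(E,t \right)} = 2 \cdot 4 t - 7 = 8 t - 7 = -7 + 8 t$)
$r{\left(0 \right)} \frac{261}{s{\left(-7,22 \right)}} = \left(-2\right) 0 \frac{261}{-7 + 8 \cdot 22} = 0 \frac{261}{-7 + 176} = 0 \cdot \frac{261}{169} = 0$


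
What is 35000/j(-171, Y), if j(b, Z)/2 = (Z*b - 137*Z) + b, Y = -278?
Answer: 17500/85453 ≈ 0.20479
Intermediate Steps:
j(b, Z) = -274*Z + 2*b + 2*Z*b (j(b, Z) = 2*((Z*b - 137*Z) + b) = 2*((-137*Z + Z*b) + b) = 2*(b - 137*Z + Z*b) = -274*Z + 2*b + 2*Z*b)
35000/j(-171, Y) = 35000/(-274*(-278) + 2*(-171) + 2*(-278)*(-171)) = 35000/(76172 - 342 + 95076) = 35000/170906 = 35000*(1/170906) = 17500/85453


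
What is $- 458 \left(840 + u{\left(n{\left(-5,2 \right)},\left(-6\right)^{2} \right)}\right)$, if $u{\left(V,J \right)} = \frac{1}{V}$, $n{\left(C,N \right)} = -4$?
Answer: $- \frac{769211}{2} \approx -3.8461 \cdot 10^{5}$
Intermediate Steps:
$- 458 \left(840 + u{\left(n{\left(-5,2 \right)},\left(-6\right)^{2} \right)}\right) = - 458 \left(840 + \frac{1}{-4}\right) = - 458 \left(840 - \frac{1}{4}\right) = \left(-458\right) \frac{3359}{4} = - \frac{769211}{2}$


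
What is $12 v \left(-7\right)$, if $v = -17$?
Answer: $1428$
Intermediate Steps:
$12 v \left(-7\right) = 12 \left(-17\right) \left(-7\right) = \left(-204\right) \left(-7\right) = 1428$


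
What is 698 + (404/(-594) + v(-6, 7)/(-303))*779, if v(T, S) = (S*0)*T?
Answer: 49948/297 ≈ 168.18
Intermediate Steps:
v(T, S) = 0 (v(T, S) = 0*T = 0)
698 + (404/(-594) + v(-6, 7)/(-303))*779 = 698 + (404/(-594) + 0/(-303))*779 = 698 + (404*(-1/594) + 0*(-1/303))*779 = 698 + (-202/297 + 0)*779 = 698 - 202/297*779 = 698 - 157358/297 = 49948/297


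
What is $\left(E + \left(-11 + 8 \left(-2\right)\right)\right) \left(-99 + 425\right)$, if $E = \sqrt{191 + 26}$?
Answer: $-8802 + 326 \sqrt{217} \approx -3999.7$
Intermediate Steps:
$E = \sqrt{217} \approx 14.731$
$\left(E + \left(-11 + 8 \left(-2\right)\right)\right) \left(-99 + 425\right) = \left(\sqrt{217} + \left(-11 + 8 \left(-2\right)\right)\right) \left(-99 + 425\right) = \left(\sqrt{217} - 27\right) 326 = \left(-27 + \sqrt{217}\right) 326 = -8802 + 326 \sqrt{217}$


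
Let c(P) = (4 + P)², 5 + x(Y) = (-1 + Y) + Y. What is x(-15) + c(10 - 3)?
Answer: 85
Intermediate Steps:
x(Y) = -6 + 2*Y (x(Y) = -5 + ((-1 + Y) + Y) = -5 + (-1 + 2*Y) = -6 + 2*Y)
x(-15) + c(10 - 3) = (-6 + 2*(-15)) + (4 + (10 - 3))² = (-6 - 30) + (4 + 7)² = -36 + 11² = -36 + 121 = 85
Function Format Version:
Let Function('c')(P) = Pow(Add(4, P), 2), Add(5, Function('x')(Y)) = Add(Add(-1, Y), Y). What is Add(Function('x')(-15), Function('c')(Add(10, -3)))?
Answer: 85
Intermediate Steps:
Function('x')(Y) = Add(-6, Mul(2, Y)) (Function('x')(Y) = Add(-5, Add(Add(-1, Y), Y)) = Add(-5, Add(-1, Mul(2, Y))) = Add(-6, Mul(2, Y)))
Add(Function('x')(-15), Function('c')(Add(10, -3))) = Add(Add(-6, Mul(2, -15)), Pow(Add(4, Add(10, -3)), 2)) = Add(Add(-6, -30), Pow(Add(4, 7), 2)) = Add(-36, Pow(11, 2)) = Add(-36, 121) = 85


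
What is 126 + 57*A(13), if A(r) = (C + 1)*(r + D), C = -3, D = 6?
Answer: -2040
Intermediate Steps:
A(r) = -12 - 2*r (A(r) = (-3 + 1)*(r + 6) = -2*(6 + r) = -12 - 2*r)
126 + 57*A(13) = 126 + 57*(-12 - 2*13) = 126 + 57*(-12 - 26) = 126 + 57*(-38) = 126 - 2166 = -2040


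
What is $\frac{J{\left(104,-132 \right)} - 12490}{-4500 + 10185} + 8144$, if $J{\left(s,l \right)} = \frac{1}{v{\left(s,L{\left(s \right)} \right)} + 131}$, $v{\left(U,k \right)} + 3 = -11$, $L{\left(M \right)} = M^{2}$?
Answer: $\frac{5415479551}{665145} \approx 8141.8$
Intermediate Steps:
$v{\left(U,k \right)} = -14$ ($v{\left(U,k \right)} = -3 - 11 = -14$)
$J{\left(s,l \right)} = \frac{1}{117}$ ($J{\left(s,l \right)} = \frac{1}{-14 + 131} = \frac{1}{117}$)
$\frac{J{\left(104,-132 \right)} - 12490}{-4500 + 10185} + 8144 = \frac{\frac{1}{117} - 12490}{-4500 + 10185} + 8144 = - \frac{1461329}{117 \cdot 5685} + 8144 = \left(- \frac{1461329}{117}\right) \frac{1}{5685} + 8144 = - \frac{1461329}{665145} + 8144 = \frac{5415479551}{665145}$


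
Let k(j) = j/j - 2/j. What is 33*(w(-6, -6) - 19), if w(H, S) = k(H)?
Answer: -583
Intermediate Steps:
k(j) = 1 - 2/j
w(H, S) = (-2 + H)/H
33*(w(-6, -6) - 19) = 33*((-2 - 6)/(-6) - 19) = 33*(-1/6*(-8) - 19) = 33*(4/3 - 19) = 33*(-53/3) = -583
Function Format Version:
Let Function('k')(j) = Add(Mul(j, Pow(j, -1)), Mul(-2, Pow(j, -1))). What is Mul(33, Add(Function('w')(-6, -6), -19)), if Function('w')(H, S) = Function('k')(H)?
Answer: -583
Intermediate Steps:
Function('k')(j) = Add(1, Mul(-2, Pow(j, -1)))
Function('w')(H, S) = Mul(Pow(H, -1), Add(-2, H))
Mul(33, Add(Function('w')(-6, -6), -19)) = Mul(33, Add(Mul(Pow(-6, -1), Add(-2, -6)), -19)) = Mul(33, Add(Mul(Rational(-1, 6), -8), -19)) = Mul(33, Add(Rational(4, 3), -19)) = Mul(33, Rational(-53, 3)) = -583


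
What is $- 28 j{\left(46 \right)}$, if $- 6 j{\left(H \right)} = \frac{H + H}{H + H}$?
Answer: $\frac{14}{3} \approx 4.6667$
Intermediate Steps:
$j{\left(H \right)} = - \frac{1}{6}$ ($j{\left(H \right)} = - \frac{\left(H + H\right) \frac{1}{H + H}}{6} = - \frac{2 H \frac{1}{2 H}}{6} = \left(- \frac{1}{6}\right) 1 = - \frac{1}{6}$)
$- 28 j{\left(46 \right)} = \left(-28\right) \left(- \frac{1}{6}\right) = \frac{14}{3}$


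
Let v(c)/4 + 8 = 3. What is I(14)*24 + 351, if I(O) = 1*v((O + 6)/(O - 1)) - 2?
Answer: -177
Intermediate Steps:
v(c) = -20 (v(c) = -32 + 4*3 = -32 + 12 = -20)
I(O) = -22 (I(O) = 1*(-20) - 2 = -20 - 2 = -22)
I(14)*24 + 351 = -22*24 + 351 = -528 + 351 = -177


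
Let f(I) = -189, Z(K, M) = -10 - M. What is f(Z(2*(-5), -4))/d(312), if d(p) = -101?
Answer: 189/101 ≈ 1.8713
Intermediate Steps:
f(Z(2*(-5), -4))/d(312) = -189/(-101) = -189*(-1/101) = 189/101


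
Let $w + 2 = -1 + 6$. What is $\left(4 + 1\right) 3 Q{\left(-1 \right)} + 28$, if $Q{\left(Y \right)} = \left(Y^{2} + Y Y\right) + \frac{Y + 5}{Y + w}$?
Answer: $88$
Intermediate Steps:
$w = 3$ ($w = -2 + \left(-1 + 6\right) = -2 + 5 = 3$)
$Q{\left(Y \right)} = 2 Y^{2} + \frac{5 + Y}{3 + Y}$ ($Q{\left(Y \right)} = \left(Y^{2} + Y Y\right) + \frac{Y + 5}{Y + 3} = \left(Y^{2} + Y^{2}\right) + \frac{5 + Y}{3 + Y} = 2 Y^{2} + \frac{5 + Y}{3 + Y}$)
$\left(4 + 1\right) 3 Q{\left(-1 \right)} + 28 = \left(4 + 1\right) 3 \frac{5 - 1 + 2 \left(-1\right)^{3} + 6 \left(-1\right)^{2}}{3 - 1} + 28 = 5 \cdot 3 \frac{5 - 1 + 2 \left(-1\right) + 6 \cdot 1}{2} + 28 = 15 \frac{5 - 1 - 2 + 6}{2} + 28 = 15 \cdot \frac{1}{2} \cdot 8 + 28 = 15 \cdot 4 + 28 = 60 + 28 = 88$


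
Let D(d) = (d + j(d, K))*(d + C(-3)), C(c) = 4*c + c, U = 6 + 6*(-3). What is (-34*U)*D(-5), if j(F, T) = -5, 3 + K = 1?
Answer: 81600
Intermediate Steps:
U = -12 (U = 6 - 18 = -12)
K = -2 (K = -3 + 1 = -2)
C(c) = 5*c
D(d) = (-15 + d)*(-5 + d) (D(d) = (d - 5)*(d + 5*(-3)) = (-5 + d)*(d - 15) = (-5 + d)*(-15 + d) = (-15 + d)*(-5 + d))
(-34*U)*D(-5) = (-34*(-12))*(75 + (-5)² - 20*(-5)) = 408*(75 + 25 + 100) = 408*200 = 81600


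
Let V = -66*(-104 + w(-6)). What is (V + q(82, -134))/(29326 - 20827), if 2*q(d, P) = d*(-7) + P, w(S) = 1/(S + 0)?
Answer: 6521/8499 ≈ 0.76727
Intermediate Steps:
w(S) = 1/S
q(d, P) = P/2 - 7*d/2 (q(d, P) = (d*(-7) + P)/2 = (-7*d + P)/2 = (P - 7*d)/2 = P/2 - 7*d/2)
V = 6875 (V = -66*(-104 + 1/(-6)) = -66*(-104 - 1/6) = -66*(-625/6) = 6875)
(V + q(82, -134))/(29326 - 20827) = (6875 + ((1/2)*(-134) - 7/2*82))/(29326 - 20827) = (6875 + (-67 - 287))/8499 = (6875 - 354)*(1/8499) = 6521*(1/8499) = 6521/8499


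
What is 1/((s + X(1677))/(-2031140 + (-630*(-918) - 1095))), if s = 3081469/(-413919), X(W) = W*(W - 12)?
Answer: -601794764505/1155743619926 ≈ -0.52070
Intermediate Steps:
X(W) = W*(-12 + W)
s = -3081469/413919 (s = 3081469*(-1/413919) = -3081469/413919 ≈ -7.4446)
1/((s + X(1677))/(-2031140 + (-630*(-918) - 1095))) = 1/((-3081469/413919 + 1677*(-12 + 1677))/(-2031140 + (-630*(-918) - 1095))) = 1/((-3081469/413919 + 1677*1665)/(-2031140 + (578340 - 1095))) = 1/((-3081469/413919 + 2792205)/(-2031140 + 577245)) = 1/((1155743619926/413919)/(-1453895)) = 1/((1155743619926/413919)*(-1/1453895)) = 1/(-1155743619926/601794764505) = -601794764505/1155743619926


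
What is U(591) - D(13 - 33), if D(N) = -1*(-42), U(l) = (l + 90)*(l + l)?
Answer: 804900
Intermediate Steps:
U(l) = 2*l*(90 + l) (U(l) = (90 + l)*(2*l) = 2*l*(90 + l))
D(N) = 42
U(591) - D(13 - 33) = 2*591*(90 + 591) - 1*42 = 2*591*681 - 42 = 804942 - 42 = 804900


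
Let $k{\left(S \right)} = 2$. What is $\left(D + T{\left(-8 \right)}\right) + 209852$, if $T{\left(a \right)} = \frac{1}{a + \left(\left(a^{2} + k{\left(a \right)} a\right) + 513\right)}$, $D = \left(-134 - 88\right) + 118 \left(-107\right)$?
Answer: $\frac{108943213}{553} \approx 1.97 \cdot 10^{5}$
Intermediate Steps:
$D = -12848$ ($D = \left(-134 - 88\right) - 12626 = -222 - 12626 = -12848$)
$T{\left(a \right)} = \frac{1}{513 + a^{2} + 3 a}$ ($T{\left(a \right)} = \frac{1}{a + \left(\left(a^{2} + 2 a\right) + 513\right)} = \frac{1}{a + \left(513 + a^{2} + 2 a\right)} = \frac{1}{513 + a^{2} + 3 a}$)
$\left(D + T{\left(-8 \right)}\right) + 209852 = \left(-12848 + \frac{1}{513 + \left(-8\right)^{2} + 3 \left(-8\right)}\right) + 209852 = \left(-12848 + \frac{1}{513 + 64 - 24}\right) + 209852 = \left(-12848 + \frac{1}{553}\right) + 209852 = - \frac{7104943}{553} + 209852 = \frac{108943213}{553}$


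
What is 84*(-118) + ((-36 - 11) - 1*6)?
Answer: -9965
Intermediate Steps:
84*(-118) + ((-36 - 11) - 1*6) = -9912 + (-47 - 6) = -9912 - 53 = -9965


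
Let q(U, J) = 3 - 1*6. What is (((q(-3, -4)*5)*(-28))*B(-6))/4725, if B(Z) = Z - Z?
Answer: 0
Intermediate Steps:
q(U, J) = -3 (q(U, J) = 3 - 6 = -3)
B(Z) = 0
(((q(-3, -4)*5)*(-28))*B(-6))/4725 = ((-3*5*(-28))*0)/4725 = (-15*(-28)*0)*(1/4725) = (420*0)*(1/4725) = 0*(1/4725) = 0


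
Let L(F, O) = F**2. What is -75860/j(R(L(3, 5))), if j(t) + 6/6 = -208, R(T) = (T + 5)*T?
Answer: 75860/209 ≈ 362.97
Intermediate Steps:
R(T) = T*(5 + T) (R(T) = (5 + T)*T = T*(5 + T))
j(t) = -209 (j(t) = -1 - 208 = -209)
-75860/j(R(L(3, 5))) = -75860/(-209) = -75860*(-1/209) = 75860/209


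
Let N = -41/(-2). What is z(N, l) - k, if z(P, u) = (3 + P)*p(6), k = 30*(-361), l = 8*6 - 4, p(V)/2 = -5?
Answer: 10595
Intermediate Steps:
p(V) = -10 (p(V) = 2*(-5) = -10)
l = 44 (l = 48 - 4 = 44)
N = 41/2 (N = -41*(-½) = 41/2 ≈ 20.500)
k = -10830
z(P, u) = -30 - 10*P (z(P, u) = (3 + P)*(-10) = -30 - 10*P)
z(N, l) - k = (-30 - 10*41/2) - 1*(-10830) = (-30 - 205) + 10830 = -235 + 10830 = 10595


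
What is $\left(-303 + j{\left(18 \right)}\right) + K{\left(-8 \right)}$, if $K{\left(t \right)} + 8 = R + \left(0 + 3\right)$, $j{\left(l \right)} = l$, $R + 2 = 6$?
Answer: $-286$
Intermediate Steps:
$R = 4$ ($R = -2 + 6 = 4$)
$K{\left(t \right)} = -1$ ($K{\left(t \right)} = -8 + \left(4 + \left(0 + 3\right)\right) = -8 + \left(4 + 3\right) = -8 + 7 = -1$)
$\left(-303 + j{\left(18 \right)}\right) + K{\left(-8 \right)} = \left(-303 + 18\right) - 1 = -285 - 1 = -286$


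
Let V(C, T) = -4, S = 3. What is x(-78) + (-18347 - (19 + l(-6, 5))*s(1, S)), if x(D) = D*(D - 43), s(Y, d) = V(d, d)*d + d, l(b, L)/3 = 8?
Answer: -8522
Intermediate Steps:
l(b, L) = 24 (l(b, L) = 3*8 = 24)
s(Y, d) = -3*d (s(Y, d) = -4*d + d = -3*d)
x(D) = D*(-43 + D)
x(-78) + (-18347 - (19 + l(-6, 5))*s(1, S)) = -78*(-43 - 78) + (-18347 - (19 + 24)*(-3*3)) = -78*(-121) + (-18347 - 43*(-9)) = 9438 + (-18347 - 1*(-387)) = 9438 + (-18347 + 387) = 9438 - 17960 = -8522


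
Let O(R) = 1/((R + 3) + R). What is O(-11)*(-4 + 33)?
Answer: -29/19 ≈ -1.5263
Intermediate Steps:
O(R) = 1/(3 + 2*R) (O(R) = 1/((3 + R) + R) = 1/(3 + 2*R))
O(-11)*(-4 + 33) = (-4 + 33)/(3 + 2*(-11)) = 29/(3 - 22) = 29/(-19) = -1/19*29 = -29/19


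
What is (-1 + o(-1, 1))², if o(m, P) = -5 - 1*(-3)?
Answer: 9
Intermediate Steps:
o(m, P) = -2 (o(m, P) = -5 + 3 = -2)
(-1 + o(-1, 1))² = (-1 - 2)² = (-3)² = 9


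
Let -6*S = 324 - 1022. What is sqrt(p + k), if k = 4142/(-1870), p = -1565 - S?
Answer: I*sqrt(13246200165)/2805 ≈ 41.031*I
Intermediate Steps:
S = 349/3 (S = -(324 - 1022)/6 = -1/6*(-698) = 349/3 ≈ 116.33)
p = -5044/3 (p = -1565 - 1*349/3 = -1565 - 349/3 = -5044/3 ≈ -1681.3)
k = -2071/935 (k = 4142*(-1/1870) = -2071/935 ≈ -2.2150)
sqrt(p + k) = sqrt(-5044/3 - 2071/935) = sqrt(-4722353/2805) = I*sqrt(13246200165)/2805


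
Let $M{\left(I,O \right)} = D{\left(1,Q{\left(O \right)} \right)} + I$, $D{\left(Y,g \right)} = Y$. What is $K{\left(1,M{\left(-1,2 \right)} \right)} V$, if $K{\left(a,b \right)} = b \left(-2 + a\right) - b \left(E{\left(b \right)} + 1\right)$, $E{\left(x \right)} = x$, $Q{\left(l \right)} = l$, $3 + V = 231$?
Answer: $0$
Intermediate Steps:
$V = 228$ ($V = -3 + 231 = 228$)
$M{\left(I,O \right)} = 1 + I$
$K{\left(a,b \right)} = b \left(-2 + a\right) - b \left(1 + b\right)$ ($K{\left(a,b \right)} = b \left(-2 + a\right) - b \left(b + 1\right) = b \left(-2 + a\right) - b \left(1 + b\right)$)
$K{\left(1,M{\left(-1,2 \right)} \right)} V = \left(1 - 1\right) \left(-3 + 1 - \left(1 - 1\right)\right) 228 = 0 \left(-3 + 1 - 0\right) 228 = 0 \left(-3 + 1 + 0\right) 228 = 0 \left(-2\right) 228 = 0 \cdot 228 = 0$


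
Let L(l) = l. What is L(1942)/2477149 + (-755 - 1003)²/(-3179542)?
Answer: -3824806425736/3938099642879 ≈ -0.97123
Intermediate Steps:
L(1942)/2477149 + (-755 - 1003)²/(-3179542) = 1942/2477149 + (-755 - 1003)²/(-3179542) = 1942*(1/2477149) + (-1758)²*(-1/3179542) = 1942/2477149 + 3090564*(-1/3179542) = 1942/2477149 - 1545282/1589771 = -3824806425736/3938099642879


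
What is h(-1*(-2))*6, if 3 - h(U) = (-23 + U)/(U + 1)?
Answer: 60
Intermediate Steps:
h(U) = 3 - (-23 + U)/(1 + U) (h(U) = 3 - (-23 + U)/(U + 1) = 3 - (-23 + U)/(1 + U))
h(-1*(-2))*6 = (2*(13 - 1*(-2))/(1 - 1*(-2)))*6 = (2*(13 + 2)/(1 + 2))*6 = (2*15/3)*6 = (2*(⅓)*15)*6 = 10*6 = 60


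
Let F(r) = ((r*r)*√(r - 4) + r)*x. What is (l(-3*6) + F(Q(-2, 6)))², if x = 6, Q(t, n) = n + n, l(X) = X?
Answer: 5974884 + 186624*√2 ≈ 6.2388e+6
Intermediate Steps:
Q(t, n) = 2*n
F(r) = 6*r + 6*r²*√(-4 + r) (F(r) = ((r*r)*√(r - 4) + r)*6 = (r²*√(-4 + r) + r)*6 = (r + r²*√(-4 + r))*6 = 6*r + 6*r²*√(-4 + r))
(l(-3*6) + F(Q(-2, 6)))² = (-3*6 + 6*(2*6)*(1 + (2*6)*√(-4 + 2*6)))² = (-18 + 6*12*(1 + 12*√(-4 + 12)))² = (-18 + 6*12*(1 + 12*√8))² = (-18 + 6*12*(1 + 12*(2*√2)))² = (-18 + 6*12*(1 + 24*√2))² = (-18 + (72 + 1728*√2))² = (54 + 1728*√2)²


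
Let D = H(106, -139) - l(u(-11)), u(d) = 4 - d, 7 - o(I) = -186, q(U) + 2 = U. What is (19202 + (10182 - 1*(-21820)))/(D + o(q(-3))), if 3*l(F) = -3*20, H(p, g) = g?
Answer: 25602/37 ≈ 691.95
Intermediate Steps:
q(U) = -2 + U
o(I) = 193 (o(I) = 7 - 1*(-186) = 7 + 186 = 193)
l(F) = -20 (l(F) = (-3*20)/3 = (1/3)*(-60) = -20)
D = -119 (D = -139 - 1*(-20) = -139 + 20 = -119)
(19202 + (10182 - 1*(-21820)))/(D + o(q(-3))) = (19202 + (10182 - 1*(-21820)))/(-119 + 193) = (19202 + (10182 + 21820))/74 = (19202 + 32002)*(1/74) = 51204*(1/74) = 25602/37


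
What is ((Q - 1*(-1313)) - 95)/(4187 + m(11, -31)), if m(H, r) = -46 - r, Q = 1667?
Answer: 2885/4172 ≈ 0.69151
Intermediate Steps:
((Q - 1*(-1313)) - 95)/(4187 + m(11, -31)) = ((1667 - 1*(-1313)) - 95)/(4187 + (-46 - 1*(-31))) = ((1667 + 1313) - 95)/(4187 + (-46 + 31)) = (2980 - 95)/(4187 - 15) = 2885/4172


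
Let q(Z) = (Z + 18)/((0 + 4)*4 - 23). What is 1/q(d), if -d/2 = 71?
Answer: 7/124 ≈ 0.056452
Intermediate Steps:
d = -142 (d = -2*71 = -142)
q(Z) = -18/7 - Z/7 (q(Z) = (18 + Z)/(4*4 - 23) = (18 + Z)/(16 - 23) = (18 + Z)/(-7) = (18 + Z)*(-⅐) = -18/7 - Z/7)
1/q(d) = 1/(-18/7 - ⅐*(-142)) = 1/(-18/7 + 142/7) = 1/(124/7) = 7/124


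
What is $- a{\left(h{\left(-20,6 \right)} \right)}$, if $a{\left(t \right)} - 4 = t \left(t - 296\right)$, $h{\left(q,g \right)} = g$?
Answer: $1736$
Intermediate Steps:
$a{\left(t \right)} = 4 + t \left(-296 + t\right)$ ($a{\left(t \right)} = 4 + t \left(t - 296\right) = 4 + t \left(-296 + t\right)$)
$- a{\left(h{\left(-20,6 \right)} \right)} = - (4 + 6^{2} - 1776) = - (4 + 36 - 1776) = \left(-1\right) \left(-1736\right) = 1736$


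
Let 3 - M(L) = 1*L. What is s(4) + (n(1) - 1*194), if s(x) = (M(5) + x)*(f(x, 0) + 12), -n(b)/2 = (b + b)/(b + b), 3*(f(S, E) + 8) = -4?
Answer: -572/3 ≈ -190.67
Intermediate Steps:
f(S, E) = -28/3 (f(S, E) = -8 + (⅓)*(-4) = -8 - 4/3 = -28/3)
n(b) = -2 (n(b) = -2*(b + b)/(b + b) = -2*2*b/(2*b) = -2*2*b*1/(2*b) = -2*1 = -2)
M(L) = 3 - L
s(x) = -16/3 + 8*x/3 (s(x) = ((3 - 1*5) + x)*(-28/3 + 12) = ((3 - 5) + x)*(8/3) = (-2 + x)*(8/3) = -16/3 + 8*x/3)
s(4) + (n(1) - 1*194) = (-16/3 + (8/3)*4) + (-2 - 1*194) = (-16/3 + 32/3) + (-2 - 194) = 16/3 - 196 = -572/3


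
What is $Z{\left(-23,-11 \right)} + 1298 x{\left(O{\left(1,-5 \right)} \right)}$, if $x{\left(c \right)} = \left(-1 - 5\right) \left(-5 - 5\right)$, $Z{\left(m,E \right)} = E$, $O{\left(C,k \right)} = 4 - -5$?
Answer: $77869$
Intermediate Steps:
$O{\left(C,k \right)} = 9$ ($O{\left(C,k \right)} = 4 + 5 = 9$)
$x{\left(c \right)} = 60$ ($x{\left(c \right)} = \left(-6\right) \left(-10\right) = 60$)
$Z{\left(-23,-11 \right)} + 1298 x{\left(O{\left(1,-5 \right)} \right)} = -11 + 1298 \cdot 60 = -11 + 77880 = 77869$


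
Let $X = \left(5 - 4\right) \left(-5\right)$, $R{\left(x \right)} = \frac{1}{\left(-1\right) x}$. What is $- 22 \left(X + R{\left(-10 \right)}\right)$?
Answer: $\frac{539}{5} \approx 107.8$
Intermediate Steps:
$R{\left(x \right)} = - \frac{1}{x}$
$X = -5$ ($X = 1 \left(-5\right) = -5$)
$- 22 \left(X + R{\left(-10 \right)}\right) = - 22 \left(-5 - \frac{1}{-10}\right) = - 22 \left(-5 - - \frac{1}{10}\right) = - 22 \left(-5 + \frac{1}{10}\right) = \left(-22\right) \left(- \frac{49}{10}\right) = \frac{539}{5}$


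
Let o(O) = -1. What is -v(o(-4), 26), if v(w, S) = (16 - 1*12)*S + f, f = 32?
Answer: -136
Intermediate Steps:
v(w, S) = 32 + 4*S (v(w, S) = (16 - 1*12)*S + 32 = (16 - 12)*S + 32 = 4*S + 32 = 32 + 4*S)
-v(o(-4), 26) = -(32 + 4*26) = -(32 + 104) = -1*136 = -136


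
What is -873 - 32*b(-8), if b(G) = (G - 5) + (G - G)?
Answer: -457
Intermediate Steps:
b(G) = -5 + G (b(G) = (-5 + G) + 0 = -5 + G)
-873 - 32*b(-8) = -873 - 32*(-5 - 8) = -873 - 32*(-13) = -873 + 416 = -457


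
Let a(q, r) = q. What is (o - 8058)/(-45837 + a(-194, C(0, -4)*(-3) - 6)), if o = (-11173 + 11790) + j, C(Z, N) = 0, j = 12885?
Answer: -5444/46031 ≈ -0.11827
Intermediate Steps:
o = 13502 (o = (-11173 + 11790) + 12885 = 617 + 12885 = 13502)
(o - 8058)/(-45837 + a(-194, C(0, -4)*(-3) - 6)) = (13502 - 8058)/(-45837 - 194) = 5444/(-46031) = 5444*(-1/46031) = -5444/46031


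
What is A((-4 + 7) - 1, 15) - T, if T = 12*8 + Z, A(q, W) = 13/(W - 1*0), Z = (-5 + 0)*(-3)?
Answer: -1652/15 ≈ -110.13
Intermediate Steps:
Z = 15 (Z = -5*(-3) = 15)
A(q, W) = 13/W (A(q, W) = 13/(W + 0) = 13/W)
T = 111 (T = 12*8 + 15 = 96 + 15 = 111)
A((-4 + 7) - 1, 15) - T = 13/15 - 1*111 = 13*(1/15) - 111 = 13/15 - 111 = -1652/15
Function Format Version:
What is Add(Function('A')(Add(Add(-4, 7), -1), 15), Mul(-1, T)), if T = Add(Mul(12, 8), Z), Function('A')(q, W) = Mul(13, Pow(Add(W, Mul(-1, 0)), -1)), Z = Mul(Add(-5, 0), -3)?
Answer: Rational(-1652, 15) ≈ -110.13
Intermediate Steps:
Z = 15 (Z = Mul(-5, -3) = 15)
Function('A')(q, W) = Mul(13, Pow(W, -1)) (Function('A')(q, W) = Mul(13, Pow(Add(W, 0), -1)) = Mul(13, Pow(W, -1)))
T = 111 (T = Add(Mul(12, 8), 15) = Add(96, 15) = 111)
Add(Function('A')(Add(Add(-4, 7), -1), 15), Mul(-1, T)) = Add(Mul(13, Pow(15, -1)), Mul(-1, 111)) = Add(Mul(13, Rational(1, 15)), -111) = Add(Rational(13, 15), -111) = Rational(-1652, 15)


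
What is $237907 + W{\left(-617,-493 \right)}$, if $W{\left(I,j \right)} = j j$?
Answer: $480956$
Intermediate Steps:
$W{\left(I,j \right)} = j^{2}$
$237907 + W{\left(-617,-493 \right)} = 237907 + \left(-493\right)^{2} = 237907 + 243049 = 480956$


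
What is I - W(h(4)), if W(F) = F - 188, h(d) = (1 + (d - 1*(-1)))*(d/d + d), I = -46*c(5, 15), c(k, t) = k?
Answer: -72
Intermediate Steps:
I = -230 (I = -46*5 = -230)
h(d) = (1 + d)*(2 + d) (h(d) = (1 + (d + 1))*(1 + d) = (1 + (1 + d))*(1 + d) = (2 + d)*(1 + d) = (1 + d)*(2 + d))
W(F) = -188 + F
I - W(h(4)) = -230 - (-188 + (2 + 4² + 3*4)) = -230 - (-188 + (2 + 16 + 12)) = -230 - (-188 + 30) = -230 - 1*(-158) = -230 + 158 = -72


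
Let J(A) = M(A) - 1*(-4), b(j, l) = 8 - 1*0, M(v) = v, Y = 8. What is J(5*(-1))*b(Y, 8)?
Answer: -8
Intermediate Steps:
b(j, l) = 8 (b(j, l) = 8 + 0 = 8)
J(A) = 4 + A (J(A) = A - 1*(-4) = A + 4 = 4 + A)
J(5*(-1))*b(Y, 8) = (4 + 5*(-1))*8 = (4 - 5)*8 = -1*8 = -8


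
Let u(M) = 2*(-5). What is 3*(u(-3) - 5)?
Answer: -45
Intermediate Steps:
u(M) = -10
3*(u(-3) - 5) = 3*(-10 - 5) = 3*(-15) = -45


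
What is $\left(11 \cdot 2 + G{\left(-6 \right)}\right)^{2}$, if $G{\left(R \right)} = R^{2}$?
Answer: $3364$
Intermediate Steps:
$\left(11 \cdot 2 + G{\left(-6 \right)}\right)^{2} = \left(11 \cdot 2 + \left(-6\right)^{2}\right)^{2} = \left(22 + 36\right)^{2} = 58^{2} = 3364$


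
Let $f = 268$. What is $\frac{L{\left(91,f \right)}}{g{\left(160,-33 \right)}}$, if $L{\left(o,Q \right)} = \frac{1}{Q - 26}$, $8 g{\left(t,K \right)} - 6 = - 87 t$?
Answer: $- \frac{2}{841797} \approx -2.3759 \cdot 10^{-6}$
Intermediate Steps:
$g{\left(t,K \right)} = \frac{3}{4} - \frac{87 t}{8}$ ($g{\left(t,K \right)} = \frac{3}{4} + \frac{\left(-87\right) t}{8} = \frac{3}{4} - \frac{87 t}{8}$)
$L{\left(o,Q \right)} = \frac{1}{-26 + Q}$
$\frac{L{\left(91,f \right)}}{g{\left(160,-33 \right)}} = \frac{1}{\left(-26 + 268\right) \left(\frac{3}{4} - 1740\right)} = \frac{1}{242 \left(\frac{3}{4} - 1740\right)} = \frac{1}{242 \left(- \frac{6957}{4}\right)} = \frac{1}{242} \left(- \frac{4}{6957}\right) = - \frac{2}{841797}$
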